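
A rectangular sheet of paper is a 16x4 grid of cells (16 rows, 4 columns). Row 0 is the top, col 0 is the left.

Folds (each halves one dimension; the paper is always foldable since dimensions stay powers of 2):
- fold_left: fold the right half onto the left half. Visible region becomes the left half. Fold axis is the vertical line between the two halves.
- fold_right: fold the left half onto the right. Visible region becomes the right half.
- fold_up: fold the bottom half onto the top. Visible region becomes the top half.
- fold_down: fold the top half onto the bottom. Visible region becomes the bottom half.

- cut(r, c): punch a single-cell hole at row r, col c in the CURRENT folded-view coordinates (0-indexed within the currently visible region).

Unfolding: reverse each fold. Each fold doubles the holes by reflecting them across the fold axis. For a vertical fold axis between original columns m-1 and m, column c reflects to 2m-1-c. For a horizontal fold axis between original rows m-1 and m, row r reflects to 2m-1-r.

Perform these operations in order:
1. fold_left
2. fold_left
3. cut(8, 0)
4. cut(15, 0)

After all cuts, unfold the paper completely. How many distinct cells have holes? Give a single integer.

Answer: 8

Derivation:
Op 1 fold_left: fold axis v@2; visible region now rows[0,16) x cols[0,2) = 16x2
Op 2 fold_left: fold axis v@1; visible region now rows[0,16) x cols[0,1) = 16x1
Op 3 cut(8, 0): punch at orig (8,0); cuts so far [(8, 0)]; region rows[0,16) x cols[0,1) = 16x1
Op 4 cut(15, 0): punch at orig (15,0); cuts so far [(8, 0), (15, 0)]; region rows[0,16) x cols[0,1) = 16x1
Unfold 1 (reflect across v@1): 4 holes -> [(8, 0), (8, 1), (15, 0), (15, 1)]
Unfold 2 (reflect across v@2): 8 holes -> [(8, 0), (8, 1), (8, 2), (8, 3), (15, 0), (15, 1), (15, 2), (15, 3)]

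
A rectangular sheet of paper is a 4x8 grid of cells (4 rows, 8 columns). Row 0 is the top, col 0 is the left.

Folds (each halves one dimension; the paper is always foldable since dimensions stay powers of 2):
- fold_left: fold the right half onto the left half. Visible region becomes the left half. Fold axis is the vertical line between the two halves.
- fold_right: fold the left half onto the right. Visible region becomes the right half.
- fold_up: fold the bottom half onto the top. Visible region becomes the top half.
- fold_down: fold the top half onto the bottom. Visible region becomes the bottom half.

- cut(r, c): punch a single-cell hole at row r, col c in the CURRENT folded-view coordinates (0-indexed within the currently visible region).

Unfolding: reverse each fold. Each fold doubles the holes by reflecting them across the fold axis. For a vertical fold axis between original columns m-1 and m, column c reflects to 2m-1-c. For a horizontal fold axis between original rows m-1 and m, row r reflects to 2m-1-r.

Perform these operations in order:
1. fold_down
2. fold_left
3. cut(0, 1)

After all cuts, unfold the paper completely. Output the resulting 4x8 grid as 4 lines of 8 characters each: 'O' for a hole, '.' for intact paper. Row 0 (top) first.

Answer: ........
.O....O.
.O....O.
........

Derivation:
Op 1 fold_down: fold axis h@2; visible region now rows[2,4) x cols[0,8) = 2x8
Op 2 fold_left: fold axis v@4; visible region now rows[2,4) x cols[0,4) = 2x4
Op 3 cut(0, 1): punch at orig (2,1); cuts so far [(2, 1)]; region rows[2,4) x cols[0,4) = 2x4
Unfold 1 (reflect across v@4): 2 holes -> [(2, 1), (2, 6)]
Unfold 2 (reflect across h@2): 4 holes -> [(1, 1), (1, 6), (2, 1), (2, 6)]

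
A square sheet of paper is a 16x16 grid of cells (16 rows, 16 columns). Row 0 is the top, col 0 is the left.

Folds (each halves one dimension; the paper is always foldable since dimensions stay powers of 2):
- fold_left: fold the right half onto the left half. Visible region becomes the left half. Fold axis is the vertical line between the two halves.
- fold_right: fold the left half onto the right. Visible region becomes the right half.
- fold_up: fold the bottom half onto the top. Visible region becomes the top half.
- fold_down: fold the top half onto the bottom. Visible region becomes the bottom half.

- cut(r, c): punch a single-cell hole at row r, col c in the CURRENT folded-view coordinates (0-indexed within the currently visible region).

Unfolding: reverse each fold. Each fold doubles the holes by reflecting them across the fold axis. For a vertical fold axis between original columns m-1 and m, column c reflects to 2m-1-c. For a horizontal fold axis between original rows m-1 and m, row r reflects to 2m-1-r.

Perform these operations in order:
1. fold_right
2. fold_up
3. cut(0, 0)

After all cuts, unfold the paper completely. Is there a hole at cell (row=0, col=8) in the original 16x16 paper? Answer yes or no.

Op 1 fold_right: fold axis v@8; visible region now rows[0,16) x cols[8,16) = 16x8
Op 2 fold_up: fold axis h@8; visible region now rows[0,8) x cols[8,16) = 8x8
Op 3 cut(0, 0): punch at orig (0,8); cuts so far [(0, 8)]; region rows[0,8) x cols[8,16) = 8x8
Unfold 1 (reflect across h@8): 2 holes -> [(0, 8), (15, 8)]
Unfold 2 (reflect across v@8): 4 holes -> [(0, 7), (0, 8), (15, 7), (15, 8)]
Holes: [(0, 7), (0, 8), (15, 7), (15, 8)]

Answer: yes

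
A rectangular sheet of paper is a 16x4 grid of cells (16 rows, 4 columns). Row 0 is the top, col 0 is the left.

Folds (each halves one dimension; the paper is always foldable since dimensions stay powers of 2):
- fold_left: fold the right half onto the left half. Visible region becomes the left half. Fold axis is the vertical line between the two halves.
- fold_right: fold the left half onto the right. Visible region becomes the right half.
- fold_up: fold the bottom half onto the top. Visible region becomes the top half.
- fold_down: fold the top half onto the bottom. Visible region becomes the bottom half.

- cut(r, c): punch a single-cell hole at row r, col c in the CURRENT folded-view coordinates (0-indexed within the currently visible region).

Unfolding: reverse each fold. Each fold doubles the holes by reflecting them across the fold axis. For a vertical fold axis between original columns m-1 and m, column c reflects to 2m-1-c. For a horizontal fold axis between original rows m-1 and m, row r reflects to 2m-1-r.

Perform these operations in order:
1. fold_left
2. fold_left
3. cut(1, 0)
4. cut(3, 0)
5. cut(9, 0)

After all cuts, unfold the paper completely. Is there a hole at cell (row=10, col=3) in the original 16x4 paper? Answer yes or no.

Answer: no

Derivation:
Op 1 fold_left: fold axis v@2; visible region now rows[0,16) x cols[0,2) = 16x2
Op 2 fold_left: fold axis v@1; visible region now rows[0,16) x cols[0,1) = 16x1
Op 3 cut(1, 0): punch at orig (1,0); cuts so far [(1, 0)]; region rows[0,16) x cols[0,1) = 16x1
Op 4 cut(3, 0): punch at orig (3,0); cuts so far [(1, 0), (3, 0)]; region rows[0,16) x cols[0,1) = 16x1
Op 5 cut(9, 0): punch at orig (9,0); cuts so far [(1, 0), (3, 0), (9, 0)]; region rows[0,16) x cols[0,1) = 16x1
Unfold 1 (reflect across v@1): 6 holes -> [(1, 0), (1, 1), (3, 0), (3, 1), (9, 0), (9, 1)]
Unfold 2 (reflect across v@2): 12 holes -> [(1, 0), (1, 1), (1, 2), (1, 3), (3, 0), (3, 1), (3, 2), (3, 3), (9, 0), (9, 1), (9, 2), (9, 3)]
Holes: [(1, 0), (1, 1), (1, 2), (1, 3), (3, 0), (3, 1), (3, 2), (3, 3), (9, 0), (9, 1), (9, 2), (9, 3)]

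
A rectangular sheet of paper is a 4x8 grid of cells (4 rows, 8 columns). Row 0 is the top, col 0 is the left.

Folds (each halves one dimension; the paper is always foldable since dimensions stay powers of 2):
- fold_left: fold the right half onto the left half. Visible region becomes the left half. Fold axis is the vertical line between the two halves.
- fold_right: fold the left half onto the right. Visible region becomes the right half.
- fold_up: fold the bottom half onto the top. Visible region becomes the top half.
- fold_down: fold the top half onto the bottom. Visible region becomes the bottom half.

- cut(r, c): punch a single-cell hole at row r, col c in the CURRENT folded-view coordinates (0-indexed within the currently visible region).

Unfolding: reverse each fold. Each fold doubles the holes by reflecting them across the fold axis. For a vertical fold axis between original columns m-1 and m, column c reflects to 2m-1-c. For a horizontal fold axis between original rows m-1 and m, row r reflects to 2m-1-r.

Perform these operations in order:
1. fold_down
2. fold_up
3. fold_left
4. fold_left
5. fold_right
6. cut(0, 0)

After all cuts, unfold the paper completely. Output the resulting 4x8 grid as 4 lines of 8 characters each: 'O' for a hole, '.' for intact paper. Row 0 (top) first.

Answer: OOOOOOOO
OOOOOOOO
OOOOOOOO
OOOOOOOO

Derivation:
Op 1 fold_down: fold axis h@2; visible region now rows[2,4) x cols[0,8) = 2x8
Op 2 fold_up: fold axis h@3; visible region now rows[2,3) x cols[0,8) = 1x8
Op 3 fold_left: fold axis v@4; visible region now rows[2,3) x cols[0,4) = 1x4
Op 4 fold_left: fold axis v@2; visible region now rows[2,3) x cols[0,2) = 1x2
Op 5 fold_right: fold axis v@1; visible region now rows[2,3) x cols[1,2) = 1x1
Op 6 cut(0, 0): punch at orig (2,1); cuts so far [(2, 1)]; region rows[2,3) x cols[1,2) = 1x1
Unfold 1 (reflect across v@1): 2 holes -> [(2, 0), (2, 1)]
Unfold 2 (reflect across v@2): 4 holes -> [(2, 0), (2, 1), (2, 2), (2, 3)]
Unfold 3 (reflect across v@4): 8 holes -> [(2, 0), (2, 1), (2, 2), (2, 3), (2, 4), (2, 5), (2, 6), (2, 7)]
Unfold 4 (reflect across h@3): 16 holes -> [(2, 0), (2, 1), (2, 2), (2, 3), (2, 4), (2, 5), (2, 6), (2, 7), (3, 0), (3, 1), (3, 2), (3, 3), (3, 4), (3, 5), (3, 6), (3, 7)]
Unfold 5 (reflect across h@2): 32 holes -> [(0, 0), (0, 1), (0, 2), (0, 3), (0, 4), (0, 5), (0, 6), (0, 7), (1, 0), (1, 1), (1, 2), (1, 3), (1, 4), (1, 5), (1, 6), (1, 7), (2, 0), (2, 1), (2, 2), (2, 3), (2, 4), (2, 5), (2, 6), (2, 7), (3, 0), (3, 1), (3, 2), (3, 3), (3, 4), (3, 5), (3, 6), (3, 7)]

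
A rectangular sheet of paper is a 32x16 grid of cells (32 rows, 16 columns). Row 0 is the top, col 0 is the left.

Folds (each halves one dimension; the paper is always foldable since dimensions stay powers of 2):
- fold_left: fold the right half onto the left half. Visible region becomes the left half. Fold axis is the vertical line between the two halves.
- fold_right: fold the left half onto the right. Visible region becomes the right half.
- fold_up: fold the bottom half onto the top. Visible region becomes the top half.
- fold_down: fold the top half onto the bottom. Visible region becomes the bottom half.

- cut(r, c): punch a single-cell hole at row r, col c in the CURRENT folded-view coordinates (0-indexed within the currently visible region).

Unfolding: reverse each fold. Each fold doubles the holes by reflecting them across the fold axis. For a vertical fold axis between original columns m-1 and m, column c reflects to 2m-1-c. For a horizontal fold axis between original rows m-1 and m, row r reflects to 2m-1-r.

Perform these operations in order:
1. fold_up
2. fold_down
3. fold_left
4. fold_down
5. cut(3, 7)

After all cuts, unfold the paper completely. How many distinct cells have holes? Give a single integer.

Answer: 16

Derivation:
Op 1 fold_up: fold axis h@16; visible region now rows[0,16) x cols[0,16) = 16x16
Op 2 fold_down: fold axis h@8; visible region now rows[8,16) x cols[0,16) = 8x16
Op 3 fold_left: fold axis v@8; visible region now rows[8,16) x cols[0,8) = 8x8
Op 4 fold_down: fold axis h@12; visible region now rows[12,16) x cols[0,8) = 4x8
Op 5 cut(3, 7): punch at orig (15,7); cuts so far [(15, 7)]; region rows[12,16) x cols[0,8) = 4x8
Unfold 1 (reflect across h@12): 2 holes -> [(8, 7), (15, 7)]
Unfold 2 (reflect across v@8): 4 holes -> [(8, 7), (8, 8), (15, 7), (15, 8)]
Unfold 3 (reflect across h@8): 8 holes -> [(0, 7), (0, 8), (7, 7), (7, 8), (8, 7), (8, 8), (15, 7), (15, 8)]
Unfold 4 (reflect across h@16): 16 holes -> [(0, 7), (0, 8), (7, 7), (7, 8), (8, 7), (8, 8), (15, 7), (15, 8), (16, 7), (16, 8), (23, 7), (23, 8), (24, 7), (24, 8), (31, 7), (31, 8)]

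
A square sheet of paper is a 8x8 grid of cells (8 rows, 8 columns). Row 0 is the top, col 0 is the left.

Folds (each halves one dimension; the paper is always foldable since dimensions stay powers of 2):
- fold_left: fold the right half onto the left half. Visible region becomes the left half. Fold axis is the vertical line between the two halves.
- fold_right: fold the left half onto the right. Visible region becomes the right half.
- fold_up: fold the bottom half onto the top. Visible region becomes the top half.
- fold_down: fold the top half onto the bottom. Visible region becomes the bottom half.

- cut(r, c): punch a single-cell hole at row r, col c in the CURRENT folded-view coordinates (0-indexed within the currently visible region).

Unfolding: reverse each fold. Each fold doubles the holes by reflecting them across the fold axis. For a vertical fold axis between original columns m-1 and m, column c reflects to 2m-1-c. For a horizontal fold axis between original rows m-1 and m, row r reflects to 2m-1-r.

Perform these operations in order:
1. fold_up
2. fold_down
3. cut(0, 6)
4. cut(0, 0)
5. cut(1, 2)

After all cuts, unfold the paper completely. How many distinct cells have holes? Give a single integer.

Answer: 12

Derivation:
Op 1 fold_up: fold axis h@4; visible region now rows[0,4) x cols[0,8) = 4x8
Op 2 fold_down: fold axis h@2; visible region now rows[2,4) x cols[0,8) = 2x8
Op 3 cut(0, 6): punch at orig (2,6); cuts so far [(2, 6)]; region rows[2,4) x cols[0,8) = 2x8
Op 4 cut(0, 0): punch at orig (2,0); cuts so far [(2, 0), (2, 6)]; region rows[2,4) x cols[0,8) = 2x8
Op 5 cut(1, 2): punch at orig (3,2); cuts so far [(2, 0), (2, 6), (3, 2)]; region rows[2,4) x cols[0,8) = 2x8
Unfold 1 (reflect across h@2): 6 holes -> [(0, 2), (1, 0), (1, 6), (2, 0), (2, 6), (3, 2)]
Unfold 2 (reflect across h@4): 12 holes -> [(0, 2), (1, 0), (1, 6), (2, 0), (2, 6), (3, 2), (4, 2), (5, 0), (5, 6), (6, 0), (6, 6), (7, 2)]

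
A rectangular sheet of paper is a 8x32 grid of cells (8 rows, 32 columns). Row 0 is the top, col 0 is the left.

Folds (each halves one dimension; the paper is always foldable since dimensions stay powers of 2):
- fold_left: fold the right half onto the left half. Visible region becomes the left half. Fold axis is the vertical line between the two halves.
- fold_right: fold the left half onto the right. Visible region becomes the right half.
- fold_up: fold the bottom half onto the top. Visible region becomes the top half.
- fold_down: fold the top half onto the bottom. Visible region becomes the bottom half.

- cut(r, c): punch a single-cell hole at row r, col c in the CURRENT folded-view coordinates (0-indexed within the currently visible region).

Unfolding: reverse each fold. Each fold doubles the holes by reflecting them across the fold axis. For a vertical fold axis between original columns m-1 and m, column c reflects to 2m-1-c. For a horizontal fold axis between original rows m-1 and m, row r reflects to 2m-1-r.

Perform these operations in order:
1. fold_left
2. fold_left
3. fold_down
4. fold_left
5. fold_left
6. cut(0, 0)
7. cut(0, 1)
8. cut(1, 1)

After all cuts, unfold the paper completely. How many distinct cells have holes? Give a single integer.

Op 1 fold_left: fold axis v@16; visible region now rows[0,8) x cols[0,16) = 8x16
Op 2 fold_left: fold axis v@8; visible region now rows[0,8) x cols[0,8) = 8x8
Op 3 fold_down: fold axis h@4; visible region now rows[4,8) x cols[0,8) = 4x8
Op 4 fold_left: fold axis v@4; visible region now rows[4,8) x cols[0,4) = 4x4
Op 5 fold_left: fold axis v@2; visible region now rows[4,8) x cols[0,2) = 4x2
Op 6 cut(0, 0): punch at orig (4,0); cuts so far [(4, 0)]; region rows[4,8) x cols[0,2) = 4x2
Op 7 cut(0, 1): punch at orig (4,1); cuts so far [(4, 0), (4, 1)]; region rows[4,8) x cols[0,2) = 4x2
Op 8 cut(1, 1): punch at orig (5,1); cuts so far [(4, 0), (4, 1), (5, 1)]; region rows[4,8) x cols[0,2) = 4x2
Unfold 1 (reflect across v@2): 6 holes -> [(4, 0), (4, 1), (4, 2), (4, 3), (5, 1), (5, 2)]
Unfold 2 (reflect across v@4): 12 holes -> [(4, 0), (4, 1), (4, 2), (4, 3), (4, 4), (4, 5), (4, 6), (4, 7), (5, 1), (5, 2), (5, 5), (5, 6)]
Unfold 3 (reflect across h@4): 24 holes -> [(2, 1), (2, 2), (2, 5), (2, 6), (3, 0), (3, 1), (3, 2), (3, 3), (3, 4), (3, 5), (3, 6), (3, 7), (4, 0), (4, 1), (4, 2), (4, 3), (4, 4), (4, 5), (4, 6), (4, 7), (5, 1), (5, 2), (5, 5), (5, 6)]
Unfold 4 (reflect across v@8): 48 holes -> [(2, 1), (2, 2), (2, 5), (2, 6), (2, 9), (2, 10), (2, 13), (2, 14), (3, 0), (3, 1), (3, 2), (3, 3), (3, 4), (3, 5), (3, 6), (3, 7), (3, 8), (3, 9), (3, 10), (3, 11), (3, 12), (3, 13), (3, 14), (3, 15), (4, 0), (4, 1), (4, 2), (4, 3), (4, 4), (4, 5), (4, 6), (4, 7), (4, 8), (4, 9), (4, 10), (4, 11), (4, 12), (4, 13), (4, 14), (4, 15), (5, 1), (5, 2), (5, 5), (5, 6), (5, 9), (5, 10), (5, 13), (5, 14)]
Unfold 5 (reflect across v@16): 96 holes -> [(2, 1), (2, 2), (2, 5), (2, 6), (2, 9), (2, 10), (2, 13), (2, 14), (2, 17), (2, 18), (2, 21), (2, 22), (2, 25), (2, 26), (2, 29), (2, 30), (3, 0), (3, 1), (3, 2), (3, 3), (3, 4), (3, 5), (3, 6), (3, 7), (3, 8), (3, 9), (3, 10), (3, 11), (3, 12), (3, 13), (3, 14), (3, 15), (3, 16), (3, 17), (3, 18), (3, 19), (3, 20), (3, 21), (3, 22), (3, 23), (3, 24), (3, 25), (3, 26), (3, 27), (3, 28), (3, 29), (3, 30), (3, 31), (4, 0), (4, 1), (4, 2), (4, 3), (4, 4), (4, 5), (4, 6), (4, 7), (4, 8), (4, 9), (4, 10), (4, 11), (4, 12), (4, 13), (4, 14), (4, 15), (4, 16), (4, 17), (4, 18), (4, 19), (4, 20), (4, 21), (4, 22), (4, 23), (4, 24), (4, 25), (4, 26), (4, 27), (4, 28), (4, 29), (4, 30), (4, 31), (5, 1), (5, 2), (5, 5), (5, 6), (5, 9), (5, 10), (5, 13), (5, 14), (5, 17), (5, 18), (5, 21), (5, 22), (5, 25), (5, 26), (5, 29), (5, 30)]

Answer: 96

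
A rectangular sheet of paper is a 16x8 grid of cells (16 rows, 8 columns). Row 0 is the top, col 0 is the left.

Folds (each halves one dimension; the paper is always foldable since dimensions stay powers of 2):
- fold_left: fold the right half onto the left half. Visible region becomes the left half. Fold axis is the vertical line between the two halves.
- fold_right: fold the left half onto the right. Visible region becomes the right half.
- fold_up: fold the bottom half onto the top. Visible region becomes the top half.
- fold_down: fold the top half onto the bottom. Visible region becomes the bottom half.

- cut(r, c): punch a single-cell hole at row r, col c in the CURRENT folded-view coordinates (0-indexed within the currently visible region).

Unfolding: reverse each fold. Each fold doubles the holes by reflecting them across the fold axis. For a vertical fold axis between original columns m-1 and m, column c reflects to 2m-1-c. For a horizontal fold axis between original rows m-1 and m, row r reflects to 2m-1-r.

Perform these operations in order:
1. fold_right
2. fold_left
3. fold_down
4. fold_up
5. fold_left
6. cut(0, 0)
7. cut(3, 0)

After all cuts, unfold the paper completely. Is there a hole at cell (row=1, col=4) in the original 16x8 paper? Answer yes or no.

Answer: no

Derivation:
Op 1 fold_right: fold axis v@4; visible region now rows[0,16) x cols[4,8) = 16x4
Op 2 fold_left: fold axis v@6; visible region now rows[0,16) x cols[4,6) = 16x2
Op 3 fold_down: fold axis h@8; visible region now rows[8,16) x cols[4,6) = 8x2
Op 4 fold_up: fold axis h@12; visible region now rows[8,12) x cols[4,6) = 4x2
Op 5 fold_left: fold axis v@5; visible region now rows[8,12) x cols[4,5) = 4x1
Op 6 cut(0, 0): punch at orig (8,4); cuts so far [(8, 4)]; region rows[8,12) x cols[4,5) = 4x1
Op 7 cut(3, 0): punch at orig (11,4); cuts so far [(8, 4), (11, 4)]; region rows[8,12) x cols[4,5) = 4x1
Unfold 1 (reflect across v@5): 4 holes -> [(8, 4), (8, 5), (11, 4), (11, 5)]
Unfold 2 (reflect across h@12): 8 holes -> [(8, 4), (8, 5), (11, 4), (11, 5), (12, 4), (12, 5), (15, 4), (15, 5)]
Unfold 3 (reflect across h@8): 16 holes -> [(0, 4), (0, 5), (3, 4), (3, 5), (4, 4), (4, 5), (7, 4), (7, 5), (8, 4), (8, 5), (11, 4), (11, 5), (12, 4), (12, 5), (15, 4), (15, 5)]
Unfold 4 (reflect across v@6): 32 holes -> [(0, 4), (0, 5), (0, 6), (0, 7), (3, 4), (3, 5), (3, 6), (3, 7), (4, 4), (4, 5), (4, 6), (4, 7), (7, 4), (7, 5), (7, 6), (7, 7), (8, 4), (8, 5), (8, 6), (8, 7), (11, 4), (11, 5), (11, 6), (11, 7), (12, 4), (12, 5), (12, 6), (12, 7), (15, 4), (15, 5), (15, 6), (15, 7)]
Unfold 5 (reflect across v@4): 64 holes -> [(0, 0), (0, 1), (0, 2), (0, 3), (0, 4), (0, 5), (0, 6), (0, 7), (3, 0), (3, 1), (3, 2), (3, 3), (3, 4), (3, 5), (3, 6), (3, 7), (4, 0), (4, 1), (4, 2), (4, 3), (4, 4), (4, 5), (4, 6), (4, 7), (7, 0), (7, 1), (7, 2), (7, 3), (7, 4), (7, 5), (7, 6), (7, 7), (8, 0), (8, 1), (8, 2), (8, 3), (8, 4), (8, 5), (8, 6), (8, 7), (11, 0), (11, 1), (11, 2), (11, 3), (11, 4), (11, 5), (11, 6), (11, 7), (12, 0), (12, 1), (12, 2), (12, 3), (12, 4), (12, 5), (12, 6), (12, 7), (15, 0), (15, 1), (15, 2), (15, 3), (15, 4), (15, 5), (15, 6), (15, 7)]
Holes: [(0, 0), (0, 1), (0, 2), (0, 3), (0, 4), (0, 5), (0, 6), (0, 7), (3, 0), (3, 1), (3, 2), (3, 3), (3, 4), (3, 5), (3, 6), (3, 7), (4, 0), (4, 1), (4, 2), (4, 3), (4, 4), (4, 5), (4, 6), (4, 7), (7, 0), (7, 1), (7, 2), (7, 3), (7, 4), (7, 5), (7, 6), (7, 7), (8, 0), (8, 1), (8, 2), (8, 3), (8, 4), (8, 5), (8, 6), (8, 7), (11, 0), (11, 1), (11, 2), (11, 3), (11, 4), (11, 5), (11, 6), (11, 7), (12, 0), (12, 1), (12, 2), (12, 3), (12, 4), (12, 5), (12, 6), (12, 7), (15, 0), (15, 1), (15, 2), (15, 3), (15, 4), (15, 5), (15, 6), (15, 7)]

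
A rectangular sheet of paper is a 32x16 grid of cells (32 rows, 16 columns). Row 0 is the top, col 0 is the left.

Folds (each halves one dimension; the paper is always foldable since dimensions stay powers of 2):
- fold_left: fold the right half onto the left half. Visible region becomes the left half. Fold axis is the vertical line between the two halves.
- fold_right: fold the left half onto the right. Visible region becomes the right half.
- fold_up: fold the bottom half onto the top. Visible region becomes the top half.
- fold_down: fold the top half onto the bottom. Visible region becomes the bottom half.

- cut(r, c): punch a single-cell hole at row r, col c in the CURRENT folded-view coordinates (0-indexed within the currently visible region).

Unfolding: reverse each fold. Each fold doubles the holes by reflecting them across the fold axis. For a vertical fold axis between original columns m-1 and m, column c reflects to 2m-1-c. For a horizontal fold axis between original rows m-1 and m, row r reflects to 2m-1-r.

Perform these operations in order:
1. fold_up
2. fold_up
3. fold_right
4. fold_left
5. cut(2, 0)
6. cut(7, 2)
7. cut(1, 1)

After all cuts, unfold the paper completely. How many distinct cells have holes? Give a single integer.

Answer: 48

Derivation:
Op 1 fold_up: fold axis h@16; visible region now rows[0,16) x cols[0,16) = 16x16
Op 2 fold_up: fold axis h@8; visible region now rows[0,8) x cols[0,16) = 8x16
Op 3 fold_right: fold axis v@8; visible region now rows[0,8) x cols[8,16) = 8x8
Op 4 fold_left: fold axis v@12; visible region now rows[0,8) x cols[8,12) = 8x4
Op 5 cut(2, 0): punch at orig (2,8); cuts so far [(2, 8)]; region rows[0,8) x cols[8,12) = 8x4
Op 6 cut(7, 2): punch at orig (7,10); cuts so far [(2, 8), (7, 10)]; region rows[0,8) x cols[8,12) = 8x4
Op 7 cut(1, 1): punch at orig (1,9); cuts so far [(1, 9), (2, 8), (7, 10)]; region rows[0,8) x cols[8,12) = 8x4
Unfold 1 (reflect across v@12): 6 holes -> [(1, 9), (1, 14), (2, 8), (2, 15), (7, 10), (7, 13)]
Unfold 2 (reflect across v@8): 12 holes -> [(1, 1), (1, 6), (1, 9), (1, 14), (2, 0), (2, 7), (2, 8), (2, 15), (7, 2), (7, 5), (7, 10), (7, 13)]
Unfold 3 (reflect across h@8): 24 holes -> [(1, 1), (1, 6), (1, 9), (1, 14), (2, 0), (2, 7), (2, 8), (2, 15), (7, 2), (7, 5), (7, 10), (7, 13), (8, 2), (8, 5), (8, 10), (8, 13), (13, 0), (13, 7), (13, 8), (13, 15), (14, 1), (14, 6), (14, 9), (14, 14)]
Unfold 4 (reflect across h@16): 48 holes -> [(1, 1), (1, 6), (1, 9), (1, 14), (2, 0), (2, 7), (2, 8), (2, 15), (7, 2), (7, 5), (7, 10), (7, 13), (8, 2), (8, 5), (8, 10), (8, 13), (13, 0), (13, 7), (13, 8), (13, 15), (14, 1), (14, 6), (14, 9), (14, 14), (17, 1), (17, 6), (17, 9), (17, 14), (18, 0), (18, 7), (18, 8), (18, 15), (23, 2), (23, 5), (23, 10), (23, 13), (24, 2), (24, 5), (24, 10), (24, 13), (29, 0), (29, 7), (29, 8), (29, 15), (30, 1), (30, 6), (30, 9), (30, 14)]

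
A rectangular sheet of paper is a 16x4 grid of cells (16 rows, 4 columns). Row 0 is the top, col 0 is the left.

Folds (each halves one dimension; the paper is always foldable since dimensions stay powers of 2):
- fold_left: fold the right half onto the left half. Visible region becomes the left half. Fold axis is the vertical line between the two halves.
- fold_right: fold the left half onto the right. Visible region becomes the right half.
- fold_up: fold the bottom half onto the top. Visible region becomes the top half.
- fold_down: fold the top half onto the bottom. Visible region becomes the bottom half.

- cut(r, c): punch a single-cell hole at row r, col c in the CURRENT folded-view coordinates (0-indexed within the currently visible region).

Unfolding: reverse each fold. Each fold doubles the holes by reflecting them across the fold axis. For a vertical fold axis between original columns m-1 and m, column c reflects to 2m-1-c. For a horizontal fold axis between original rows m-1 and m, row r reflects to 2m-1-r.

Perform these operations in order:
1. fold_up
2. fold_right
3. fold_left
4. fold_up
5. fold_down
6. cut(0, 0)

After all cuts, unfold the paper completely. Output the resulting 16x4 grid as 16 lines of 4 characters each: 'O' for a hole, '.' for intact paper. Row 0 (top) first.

Answer: ....
OOOO
OOOO
....
....
OOOO
OOOO
....
....
OOOO
OOOO
....
....
OOOO
OOOO
....

Derivation:
Op 1 fold_up: fold axis h@8; visible region now rows[0,8) x cols[0,4) = 8x4
Op 2 fold_right: fold axis v@2; visible region now rows[0,8) x cols[2,4) = 8x2
Op 3 fold_left: fold axis v@3; visible region now rows[0,8) x cols[2,3) = 8x1
Op 4 fold_up: fold axis h@4; visible region now rows[0,4) x cols[2,3) = 4x1
Op 5 fold_down: fold axis h@2; visible region now rows[2,4) x cols[2,3) = 2x1
Op 6 cut(0, 0): punch at orig (2,2); cuts so far [(2, 2)]; region rows[2,4) x cols[2,3) = 2x1
Unfold 1 (reflect across h@2): 2 holes -> [(1, 2), (2, 2)]
Unfold 2 (reflect across h@4): 4 holes -> [(1, 2), (2, 2), (5, 2), (6, 2)]
Unfold 3 (reflect across v@3): 8 holes -> [(1, 2), (1, 3), (2, 2), (2, 3), (5, 2), (5, 3), (6, 2), (6, 3)]
Unfold 4 (reflect across v@2): 16 holes -> [(1, 0), (1, 1), (1, 2), (1, 3), (2, 0), (2, 1), (2, 2), (2, 3), (5, 0), (5, 1), (5, 2), (5, 3), (6, 0), (6, 1), (6, 2), (6, 3)]
Unfold 5 (reflect across h@8): 32 holes -> [(1, 0), (1, 1), (1, 2), (1, 3), (2, 0), (2, 1), (2, 2), (2, 3), (5, 0), (5, 1), (5, 2), (5, 3), (6, 0), (6, 1), (6, 2), (6, 3), (9, 0), (9, 1), (9, 2), (9, 3), (10, 0), (10, 1), (10, 2), (10, 3), (13, 0), (13, 1), (13, 2), (13, 3), (14, 0), (14, 1), (14, 2), (14, 3)]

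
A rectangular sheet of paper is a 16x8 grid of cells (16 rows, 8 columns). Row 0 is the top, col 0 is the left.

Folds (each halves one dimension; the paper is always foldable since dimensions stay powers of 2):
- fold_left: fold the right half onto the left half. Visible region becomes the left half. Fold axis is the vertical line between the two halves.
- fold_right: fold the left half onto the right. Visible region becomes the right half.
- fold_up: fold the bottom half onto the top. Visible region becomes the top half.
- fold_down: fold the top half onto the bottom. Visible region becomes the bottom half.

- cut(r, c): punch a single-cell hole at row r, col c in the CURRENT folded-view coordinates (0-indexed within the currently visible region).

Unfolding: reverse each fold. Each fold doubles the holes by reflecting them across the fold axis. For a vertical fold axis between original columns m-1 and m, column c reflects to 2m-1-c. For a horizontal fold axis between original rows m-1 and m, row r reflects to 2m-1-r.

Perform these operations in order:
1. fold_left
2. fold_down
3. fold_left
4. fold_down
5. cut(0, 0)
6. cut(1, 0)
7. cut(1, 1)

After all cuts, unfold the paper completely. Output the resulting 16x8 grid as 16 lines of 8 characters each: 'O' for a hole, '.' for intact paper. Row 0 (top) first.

Op 1 fold_left: fold axis v@4; visible region now rows[0,16) x cols[0,4) = 16x4
Op 2 fold_down: fold axis h@8; visible region now rows[8,16) x cols[0,4) = 8x4
Op 3 fold_left: fold axis v@2; visible region now rows[8,16) x cols[0,2) = 8x2
Op 4 fold_down: fold axis h@12; visible region now rows[12,16) x cols[0,2) = 4x2
Op 5 cut(0, 0): punch at orig (12,0); cuts so far [(12, 0)]; region rows[12,16) x cols[0,2) = 4x2
Op 6 cut(1, 0): punch at orig (13,0); cuts so far [(12, 0), (13, 0)]; region rows[12,16) x cols[0,2) = 4x2
Op 7 cut(1, 1): punch at orig (13,1); cuts so far [(12, 0), (13, 0), (13, 1)]; region rows[12,16) x cols[0,2) = 4x2
Unfold 1 (reflect across h@12): 6 holes -> [(10, 0), (10, 1), (11, 0), (12, 0), (13, 0), (13, 1)]
Unfold 2 (reflect across v@2): 12 holes -> [(10, 0), (10, 1), (10, 2), (10, 3), (11, 0), (11, 3), (12, 0), (12, 3), (13, 0), (13, 1), (13, 2), (13, 3)]
Unfold 3 (reflect across h@8): 24 holes -> [(2, 0), (2, 1), (2, 2), (2, 3), (3, 0), (3, 3), (4, 0), (4, 3), (5, 0), (5, 1), (5, 2), (5, 3), (10, 0), (10, 1), (10, 2), (10, 3), (11, 0), (11, 3), (12, 0), (12, 3), (13, 0), (13, 1), (13, 2), (13, 3)]
Unfold 4 (reflect across v@4): 48 holes -> [(2, 0), (2, 1), (2, 2), (2, 3), (2, 4), (2, 5), (2, 6), (2, 7), (3, 0), (3, 3), (3, 4), (3, 7), (4, 0), (4, 3), (4, 4), (4, 7), (5, 0), (5, 1), (5, 2), (5, 3), (5, 4), (5, 5), (5, 6), (5, 7), (10, 0), (10, 1), (10, 2), (10, 3), (10, 4), (10, 5), (10, 6), (10, 7), (11, 0), (11, 3), (11, 4), (11, 7), (12, 0), (12, 3), (12, 4), (12, 7), (13, 0), (13, 1), (13, 2), (13, 3), (13, 4), (13, 5), (13, 6), (13, 7)]

Answer: ........
........
OOOOOOOO
O..OO..O
O..OO..O
OOOOOOOO
........
........
........
........
OOOOOOOO
O..OO..O
O..OO..O
OOOOOOOO
........
........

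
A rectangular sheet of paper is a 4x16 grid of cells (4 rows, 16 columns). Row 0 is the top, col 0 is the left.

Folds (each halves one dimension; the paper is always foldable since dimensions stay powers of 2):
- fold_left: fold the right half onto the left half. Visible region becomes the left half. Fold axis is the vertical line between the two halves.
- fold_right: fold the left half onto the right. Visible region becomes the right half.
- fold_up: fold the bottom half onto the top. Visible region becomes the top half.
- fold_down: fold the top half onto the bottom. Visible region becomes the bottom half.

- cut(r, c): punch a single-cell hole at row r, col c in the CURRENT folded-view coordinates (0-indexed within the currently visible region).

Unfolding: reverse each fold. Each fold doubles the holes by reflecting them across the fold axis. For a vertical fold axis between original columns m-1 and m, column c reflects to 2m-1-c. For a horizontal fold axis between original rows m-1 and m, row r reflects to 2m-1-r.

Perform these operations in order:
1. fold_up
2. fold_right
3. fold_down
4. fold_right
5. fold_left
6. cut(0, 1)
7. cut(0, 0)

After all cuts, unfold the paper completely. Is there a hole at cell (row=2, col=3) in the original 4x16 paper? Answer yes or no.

Answer: yes

Derivation:
Op 1 fold_up: fold axis h@2; visible region now rows[0,2) x cols[0,16) = 2x16
Op 2 fold_right: fold axis v@8; visible region now rows[0,2) x cols[8,16) = 2x8
Op 3 fold_down: fold axis h@1; visible region now rows[1,2) x cols[8,16) = 1x8
Op 4 fold_right: fold axis v@12; visible region now rows[1,2) x cols[12,16) = 1x4
Op 5 fold_left: fold axis v@14; visible region now rows[1,2) x cols[12,14) = 1x2
Op 6 cut(0, 1): punch at orig (1,13); cuts so far [(1, 13)]; region rows[1,2) x cols[12,14) = 1x2
Op 7 cut(0, 0): punch at orig (1,12); cuts so far [(1, 12), (1, 13)]; region rows[1,2) x cols[12,14) = 1x2
Unfold 1 (reflect across v@14): 4 holes -> [(1, 12), (1, 13), (1, 14), (1, 15)]
Unfold 2 (reflect across v@12): 8 holes -> [(1, 8), (1, 9), (1, 10), (1, 11), (1, 12), (1, 13), (1, 14), (1, 15)]
Unfold 3 (reflect across h@1): 16 holes -> [(0, 8), (0, 9), (0, 10), (0, 11), (0, 12), (0, 13), (0, 14), (0, 15), (1, 8), (1, 9), (1, 10), (1, 11), (1, 12), (1, 13), (1, 14), (1, 15)]
Unfold 4 (reflect across v@8): 32 holes -> [(0, 0), (0, 1), (0, 2), (0, 3), (0, 4), (0, 5), (0, 6), (0, 7), (0, 8), (0, 9), (0, 10), (0, 11), (0, 12), (0, 13), (0, 14), (0, 15), (1, 0), (1, 1), (1, 2), (1, 3), (1, 4), (1, 5), (1, 6), (1, 7), (1, 8), (1, 9), (1, 10), (1, 11), (1, 12), (1, 13), (1, 14), (1, 15)]
Unfold 5 (reflect across h@2): 64 holes -> [(0, 0), (0, 1), (0, 2), (0, 3), (0, 4), (0, 5), (0, 6), (0, 7), (0, 8), (0, 9), (0, 10), (0, 11), (0, 12), (0, 13), (0, 14), (0, 15), (1, 0), (1, 1), (1, 2), (1, 3), (1, 4), (1, 5), (1, 6), (1, 7), (1, 8), (1, 9), (1, 10), (1, 11), (1, 12), (1, 13), (1, 14), (1, 15), (2, 0), (2, 1), (2, 2), (2, 3), (2, 4), (2, 5), (2, 6), (2, 7), (2, 8), (2, 9), (2, 10), (2, 11), (2, 12), (2, 13), (2, 14), (2, 15), (3, 0), (3, 1), (3, 2), (3, 3), (3, 4), (3, 5), (3, 6), (3, 7), (3, 8), (3, 9), (3, 10), (3, 11), (3, 12), (3, 13), (3, 14), (3, 15)]
Holes: [(0, 0), (0, 1), (0, 2), (0, 3), (0, 4), (0, 5), (0, 6), (0, 7), (0, 8), (0, 9), (0, 10), (0, 11), (0, 12), (0, 13), (0, 14), (0, 15), (1, 0), (1, 1), (1, 2), (1, 3), (1, 4), (1, 5), (1, 6), (1, 7), (1, 8), (1, 9), (1, 10), (1, 11), (1, 12), (1, 13), (1, 14), (1, 15), (2, 0), (2, 1), (2, 2), (2, 3), (2, 4), (2, 5), (2, 6), (2, 7), (2, 8), (2, 9), (2, 10), (2, 11), (2, 12), (2, 13), (2, 14), (2, 15), (3, 0), (3, 1), (3, 2), (3, 3), (3, 4), (3, 5), (3, 6), (3, 7), (3, 8), (3, 9), (3, 10), (3, 11), (3, 12), (3, 13), (3, 14), (3, 15)]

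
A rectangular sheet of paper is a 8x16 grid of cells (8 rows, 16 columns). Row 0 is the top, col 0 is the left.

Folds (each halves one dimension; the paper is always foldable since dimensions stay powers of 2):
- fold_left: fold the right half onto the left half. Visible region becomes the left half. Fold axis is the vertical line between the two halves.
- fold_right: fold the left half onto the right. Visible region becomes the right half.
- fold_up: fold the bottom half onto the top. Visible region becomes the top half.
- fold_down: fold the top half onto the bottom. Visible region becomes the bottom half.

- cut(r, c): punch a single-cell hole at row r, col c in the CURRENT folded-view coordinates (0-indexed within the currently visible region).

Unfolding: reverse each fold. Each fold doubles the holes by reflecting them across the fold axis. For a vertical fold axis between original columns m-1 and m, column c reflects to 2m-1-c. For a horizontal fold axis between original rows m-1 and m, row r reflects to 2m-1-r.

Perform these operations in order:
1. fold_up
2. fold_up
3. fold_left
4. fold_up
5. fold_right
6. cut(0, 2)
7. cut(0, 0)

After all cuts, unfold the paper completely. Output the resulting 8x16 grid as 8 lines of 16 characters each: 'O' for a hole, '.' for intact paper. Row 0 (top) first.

Op 1 fold_up: fold axis h@4; visible region now rows[0,4) x cols[0,16) = 4x16
Op 2 fold_up: fold axis h@2; visible region now rows[0,2) x cols[0,16) = 2x16
Op 3 fold_left: fold axis v@8; visible region now rows[0,2) x cols[0,8) = 2x8
Op 4 fold_up: fold axis h@1; visible region now rows[0,1) x cols[0,8) = 1x8
Op 5 fold_right: fold axis v@4; visible region now rows[0,1) x cols[4,8) = 1x4
Op 6 cut(0, 2): punch at orig (0,6); cuts so far [(0, 6)]; region rows[0,1) x cols[4,8) = 1x4
Op 7 cut(0, 0): punch at orig (0,4); cuts so far [(0, 4), (0, 6)]; region rows[0,1) x cols[4,8) = 1x4
Unfold 1 (reflect across v@4): 4 holes -> [(0, 1), (0, 3), (0, 4), (0, 6)]
Unfold 2 (reflect across h@1): 8 holes -> [(0, 1), (0, 3), (0, 4), (0, 6), (1, 1), (1, 3), (1, 4), (1, 6)]
Unfold 3 (reflect across v@8): 16 holes -> [(0, 1), (0, 3), (0, 4), (0, 6), (0, 9), (0, 11), (0, 12), (0, 14), (1, 1), (1, 3), (1, 4), (1, 6), (1, 9), (1, 11), (1, 12), (1, 14)]
Unfold 4 (reflect across h@2): 32 holes -> [(0, 1), (0, 3), (0, 4), (0, 6), (0, 9), (0, 11), (0, 12), (0, 14), (1, 1), (1, 3), (1, 4), (1, 6), (1, 9), (1, 11), (1, 12), (1, 14), (2, 1), (2, 3), (2, 4), (2, 6), (2, 9), (2, 11), (2, 12), (2, 14), (3, 1), (3, 3), (3, 4), (3, 6), (3, 9), (3, 11), (3, 12), (3, 14)]
Unfold 5 (reflect across h@4): 64 holes -> [(0, 1), (0, 3), (0, 4), (0, 6), (0, 9), (0, 11), (0, 12), (0, 14), (1, 1), (1, 3), (1, 4), (1, 6), (1, 9), (1, 11), (1, 12), (1, 14), (2, 1), (2, 3), (2, 4), (2, 6), (2, 9), (2, 11), (2, 12), (2, 14), (3, 1), (3, 3), (3, 4), (3, 6), (3, 9), (3, 11), (3, 12), (3, 14), (4, 1), (4, 3), (4, 4), (4, 6), (4, 9), (4, 11), (4, 12), (4, 14), (5, 1), (5, 3), (5, 4), (5, 6), (5, 9), (5, 11), (5, 12), (5, 14), (6, 1), (6, 3), (6, 4), (6, 6), (6, 9), (6, 11), (6, 12), (6, 14), (7, 1), (7, 3), (7, 4), (7, 6), (7, 9), (7, 11), (7, 12), (7, 14)]

Answer: .O.OO.O..O.OO.O.
.O.OO.O..O.OO.O.
.O.OO.O..O.OO.O.
.O.OO.O..O.OO.O.
.O.OO.O..O.OO.O.
.O.OO.O..O.OO.O.
.O.OO.O..O.OO.O.
.O.OO.O..O.OO.O.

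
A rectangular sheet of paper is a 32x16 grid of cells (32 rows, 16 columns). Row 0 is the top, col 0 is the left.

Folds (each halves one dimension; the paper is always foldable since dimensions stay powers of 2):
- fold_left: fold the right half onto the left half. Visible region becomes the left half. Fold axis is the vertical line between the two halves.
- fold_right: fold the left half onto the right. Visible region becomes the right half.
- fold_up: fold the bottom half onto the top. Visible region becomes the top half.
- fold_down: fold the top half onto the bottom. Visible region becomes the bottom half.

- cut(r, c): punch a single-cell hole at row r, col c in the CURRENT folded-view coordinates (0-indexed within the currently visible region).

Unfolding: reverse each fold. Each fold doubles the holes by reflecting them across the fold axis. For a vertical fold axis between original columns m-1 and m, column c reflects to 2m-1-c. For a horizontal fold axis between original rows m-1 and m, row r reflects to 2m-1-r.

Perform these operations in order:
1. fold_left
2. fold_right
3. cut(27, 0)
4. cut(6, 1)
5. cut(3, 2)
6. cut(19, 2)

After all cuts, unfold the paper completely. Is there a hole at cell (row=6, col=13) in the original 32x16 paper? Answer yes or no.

Answer: yes

Derivation:
Op 1 fold_left: fold axis v@8; visible region now rows[0,32) x cols[0,8) = 32x8
Op 2 fold_right: fold axis v@4; visible region now rows[0,32) x cols[4,8) = 32x4
Op 3 cut(27, 0): punch at orig (27,4); cuts so far [(27, 4)]; region rows[0,32) x cols[4,8) = 32x4
Op 4 cut(6, 1): punch at orig (6,5); cuts so far [(6, 5), (27, 4)]; region rows[0,32) x cols[4,8) = 32x4
Op 5 cut(3, 2): punch at orig (3,6); cuts so far [(3, 6), (6, 5), (27, 4)]; region rows[0,32) x cols[4,8) = 32x4
Op 6 cut(19, 2): punch at orig (19,6); cuts so far [(3, 6), (6, 5), (19, 6), (27, 4)]; region rows[0,32) x cols[4,8) = 32x4
Unfold 1 (reflect across v@4): 8 holes -> [(3, 1), (3, 6), (6, 2), (6, 5), (19, 1), (19, 6), (27, 3), (27, 4)]
Unfold 2 (reflect across v@8): 16 holes -> [(3, 1), (3, 6), (3, 9), (3, 14), (6, 2), (6, 5), (6, 10), (6, 13), (19, 1), (19, 6), (19, 9), (19, 14), (27, 3), (27, 4), (27, 11), (27, 12)]
Holes: [(3, 1), (3, 6), (3, 9), (3, 14), (6, 2), (6, 5), (6, 10), (6, 13), (19, 1), (19, 6), (19, 9), (19, 14), (27, 3), (27, 4), (27, 11), (27, 12)]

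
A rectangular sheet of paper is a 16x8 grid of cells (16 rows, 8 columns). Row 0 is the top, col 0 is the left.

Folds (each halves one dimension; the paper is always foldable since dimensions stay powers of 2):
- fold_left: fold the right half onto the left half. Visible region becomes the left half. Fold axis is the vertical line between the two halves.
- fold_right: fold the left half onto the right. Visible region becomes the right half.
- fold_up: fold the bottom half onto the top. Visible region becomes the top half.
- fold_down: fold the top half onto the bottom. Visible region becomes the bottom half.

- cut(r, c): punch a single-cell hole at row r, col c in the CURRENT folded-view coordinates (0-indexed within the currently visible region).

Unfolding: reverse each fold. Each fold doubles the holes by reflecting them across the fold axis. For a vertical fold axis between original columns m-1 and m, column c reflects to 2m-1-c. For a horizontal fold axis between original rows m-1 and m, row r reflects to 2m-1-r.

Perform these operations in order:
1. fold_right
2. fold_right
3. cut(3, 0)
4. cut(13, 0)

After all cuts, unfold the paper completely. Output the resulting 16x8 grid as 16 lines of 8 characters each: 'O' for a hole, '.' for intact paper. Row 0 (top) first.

Answer: ........
........
........
.OO..OO.
........
........
........
........
........
........
........
........
........
.OO..OO.
........
........

Derivation:
Op 1 fold_right: fold axis v@4; visible region now rows[0,16) x cols[4,8) = 16x4
Op 2 fold_right: fold axis v@6; visible region now rows[0,16) x cols[6,8) = 16x2
Op 3 cut(3, 0): punch at orig (3,6); cuts so far [(3, 6)]; region rows[0,16) x cols[6,8) = 16x2
Op 4 cut(13, 0): punch at orig (13,6); cuts so far [(3, 6), (13, 6)]; region rows[0,16) x cols[6,8) = 16x2
Unfold 1 (reflect across v@6): 4 holes -> [(3, 5), (3, 6), (13, 5), (13, 6)]
Unfold 2 (reflect across v@4): 8 holes -> [(3, 1), (3, 2), (3, 5), (3, 6), (13, 1), (13, 2), (13, 5), (13, 6)]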